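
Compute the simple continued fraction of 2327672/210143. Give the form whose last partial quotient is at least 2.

[11; 13, 18, 1, 4, 5, 3, 10]

2327672 = 11·210143 + 16099
210143 = 13·16099 + 856
16099 = 18·856 + 691
856 = 1·691 + 165
691 = 4·165 + 31
165 = 5·31 + 10
31 = 3·10 + 1
10 = 10·1 + 0  (stop)
So 2327672/210143 = [11; 13, 18, 1, 4, 5, 3, 10].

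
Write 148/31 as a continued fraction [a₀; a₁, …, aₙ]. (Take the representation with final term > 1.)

[4; 1, 3, 2, 3]

148 = 4×31 + 24
31 = 1×24 + 7
24 = 3×7 + 3
7 = 2×3 + 1
3 = 3×1 + 0  (stop)
So 148/31 = [4; 1, 3, 2, 3].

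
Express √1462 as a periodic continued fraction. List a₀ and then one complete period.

[38; 4, 4, 4, 76]

a₀ = ⌊√1462⌋ = 38.
With m₀=0, d₀=1 and mₖ₊₁ = dₖaₖ − mₖ, dₖ₊₁ = (n − mₖ₊₁²)/dₖ, aₖ₊₁ = ⌊(a₀+mₖ₊₁)/dₖ₊₁⌋:
  k=1: m=38, d=18, a=4
  k=2: m=34, d=17, a=4
  k=3: m=34, d=18, a=4
  k=4: m=38, d=1, a=76
d=1 and a=2a₀=76 at k=4, so the next step gives (m, d) = (38, 18) again — its k=1 value — and the period has length 4.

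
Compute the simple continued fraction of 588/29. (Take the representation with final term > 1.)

588 = 20*29 + 8
29 = 3*8 + 5
8 = 1*5 + 3
5 = 1*3 + 2
3 = 1*2 + 1
2 = 2*1 + 0  (stop)
So 588/29 = [20; 3, 1, 1, 1, 2].

[20; 3, 1, 1, 1, 2]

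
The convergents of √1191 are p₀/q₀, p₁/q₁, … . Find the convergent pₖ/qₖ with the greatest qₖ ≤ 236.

√1191 = [34; 1, 1, 22, 1, 1, 68, …] (period length 6).
Convergents:
  p_0/q_0 = 34/1
  p_1/q_1 = 35/1
  p_2/q_2 = 69/2
  p_3/q_3 = 1553/45
  p_4/q_4 = 1622/47
  p_5/q_5 = 3175/92
  p_6/q_6 = 217522/6303
q_5 = 92 ≤ 236 < 6303 = q_6, so the answer is 3175/92.

3175/92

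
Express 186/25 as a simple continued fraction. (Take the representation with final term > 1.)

186 = 7·25 + 11
25 = 2·11 + 3
11 = 3·3 + 2
3 = 1·2 + 1
2 = 2·1 + 0  (stop)
So 186/25 = [7; 2, 3, 1, 2].

[7; 2, 3, 1, 2]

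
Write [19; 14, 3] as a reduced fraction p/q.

820/43

Fold from the inside: start with 3/1.
  14 + 1/3 = 43/3
  19 + 3/43 = 820/43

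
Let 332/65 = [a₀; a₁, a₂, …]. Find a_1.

332 = 5·65 + 7   →  a_0 = 5
65 = 9·7 + 2   →  a_1 = 9

9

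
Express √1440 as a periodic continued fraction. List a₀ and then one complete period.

[37; 1, 17, 1, 74]

a₀ = ⌊√1440⌋ = 37.
With m₀=0, d₀=1 and mₖ₊₁ = dₖaₖ − mₖ, dₖ₊₁ = (n − mₖ₊₁²)/dₖ, aₖ₊₁ = ⌊(a₀+mₖ₊₁)/dₖ₊₁⌋:
  k=1: m=37, d=71, a=1
  k=2: m=34, d=4, a=17
  k=3: m=34, d=71, a=1
  k=4: m=37, d=1, a=74
d=1 and a=2a₀=74 at k=4, so the next step gives (m, d) = (37, 71) again — its k=1 value — and the period has length 4.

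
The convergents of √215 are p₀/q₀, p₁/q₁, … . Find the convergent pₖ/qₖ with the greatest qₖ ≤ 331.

3871/264

√215 = [14; 1, 1, 1, 28, …] (period length 4).
Convergents:
  p_0/q_0 = 14/1
  p_1/q_1 = 15/1
  p_2/q_2 = 29/2
  p_3/q_3 = 44/3
  p_4/q_4 = 1261/86
  p_5/q_5 = 1305/89
  p_6/q_6 = 2566/175
  p_7/q_7 = 3871/264
  p_8/q_8 = 110954/7567
q_7 = 264 ≤ 331 < 7567 = q_8, so the answer is 3871/264.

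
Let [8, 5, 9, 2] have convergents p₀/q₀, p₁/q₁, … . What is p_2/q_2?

Using pₖ = aₖpₖ₋₁ + pₖ₋₂, qₖ = aₖqₖ₋₁ + qₖ₋₂ (with p₋₁=1, p₋₂=0, q₋₁=0, q₋₂=1):
  k=0: a=8, p=8, q=1
  k=1: a=5, p=41, q=5
  k=2: a=9, p=377, q=46

377/46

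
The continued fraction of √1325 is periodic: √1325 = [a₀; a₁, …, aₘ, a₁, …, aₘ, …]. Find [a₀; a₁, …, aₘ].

a₀ = ⌊√1325⌋ = 36.
With m₀=0, d₀=1 and mₖ₊₁ = dₖaₖ − mₖ, dₖ₊₁ = (n − mₖ₊₁²)/dₖ, aₖ₊₁ = ⌊(a₀+mₖ₊₁)/dₖ₊₁⌋:
  k=1: m=36, d=29, a=2
  k=2: m=22, d=29, a=2
  k=3: m=36, d=1, a=72
d=1 and a=2a₀=72 at k=3, so the next step gives (m, d) = (36, 29) again — its k=1 value — and the period has length 3.

[36; 2, 2, 72]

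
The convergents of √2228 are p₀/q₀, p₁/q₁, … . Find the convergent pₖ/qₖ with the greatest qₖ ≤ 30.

√2228 = [47; 4, 1, 22, 1, 4, 94, …] (period length 6).
Convergents:
  p_0/q_0 = 47/1
  p_1/q_1 = 189/4
  p_2/q_2 = 236/5
  p_3/q_3 = 5381/114
q_2 = 5 ≤ 30 < 114 = q_3, so the answer is 236/5.

236/5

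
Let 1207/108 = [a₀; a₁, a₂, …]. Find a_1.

1207 = 11·108 + 19   →  a_0 = 11
108 = 5·19 + 13   →  a_1 = 5

5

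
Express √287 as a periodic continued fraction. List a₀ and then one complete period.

a₀ = ⌊√287⌋ = 16.
With m₀=0, d₀=1 and mₖ₊₁ = dₖaₖ − mₖ, dₖ₊₁ = (n − mₖ₊₁²)/dₖ, aₖ₊₁ = ⌊(a₀+mₖ₊₁)/dₖ₊₁⌋:
  k=1: m=16, d=31, a=1
  k=2: m=15, d=2, a=15
  k=3: m=15, d=31, a=1
  k=4: m=16, d=1, a=32
d=1 and a=2a₀=32 at k=4, so the next step gives (m, d) = (16, 31) again — its k=1 value — and the period has length 4.

[16; 1, 15, 1, 32]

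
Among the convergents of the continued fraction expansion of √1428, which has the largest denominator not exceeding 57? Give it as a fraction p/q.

718/19

√1428 = [37; 1, 3, 1, 2, 1, 3, 1, 74, …] (period length 8).
Convergents:
  p_0/q_0 = 37/1
  p_1/q_1 = 38/1
  p_2/q_2 = 151/4
  p_3/q_3 = 189/5
  p_4/q_4 = 529/14
  p_5/q_5 = 718/19
  p_6/q_6 = 2683/71
q_5 = 19 ≤ 57 < 71 = q_6, so the answer is 718/19.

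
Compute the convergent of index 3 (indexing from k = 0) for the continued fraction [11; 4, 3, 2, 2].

Using pₖ = aₖpₖ₋₁ + pₖ₋₂, qₖ = aₖqₖ₋₁ + qₖ₋₂ (with p₋₁=1, p₋₂=0, q₋₁=0, q₋₂=1):
  k=0: a=11, p=11, q=1
  k=1: a=4, p=45, q=4
  k=2: a=3, p=146, q=13
  k=3: a=2, p=337, q=30

337/30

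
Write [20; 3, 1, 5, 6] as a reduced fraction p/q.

2877/142

Fold from the inside: start with 6/1.
  5 + 1/6 = 31/6
  1 + 6/31 = 37/31
  3 + 31/37 = 142/37
  20 + 37/142 = 2877/142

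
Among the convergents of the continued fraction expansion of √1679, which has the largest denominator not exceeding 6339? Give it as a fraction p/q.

√1679 = [40; 1, 39, 1, 80, …] (period length 4).
Convergents:
  p_0/q_0 = 40/1
  p_1/q_1 = 41/1
  p_2/q_2 = 1639/40
  p_3/q_3 = 1680/41
  p_4/q_4 = 136039/3320
  p_5/q_5 = 137719/3361
  p_6/q_6 = 5507080/134399
q_5 = 3361 ≤ 6339 < 134399 = q_6, so the answer is 137719/3361.

137719/3361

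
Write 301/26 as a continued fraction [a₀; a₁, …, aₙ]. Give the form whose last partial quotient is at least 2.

301 = 11*26 + 15
26 = 1*15 + 11
15 = 1*11 + 4
11 = 2*4 + 3
4 = 1*3 + 1
3 = 3*1 + 0  (stop)
So 301/26 = [11; 1, 1, 2, 1, 3].

[11; 1, 1, 2, 1, 3]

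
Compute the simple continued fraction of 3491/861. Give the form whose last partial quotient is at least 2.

[4; 18, 3, 7, 2]

3491 = 4·861 + 47
861 = 18·47 + 15
47 = 3·15 + 2
15 = 7·2 + 1
2 = 2·1 + 0  (stop)
So 3491/861 = [4; 18, 3, 7, 2].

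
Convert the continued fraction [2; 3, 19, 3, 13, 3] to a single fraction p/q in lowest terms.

16885/7254

Fold from the inside: start with 3/1.
  13 + 1/3 = 40/3
  3 + 3/40 = 123/40
  19 + 40/123 = 2377/123
  3 + 123/2377 = 7254/2377
  2 + 2377/7254 = 16885/7254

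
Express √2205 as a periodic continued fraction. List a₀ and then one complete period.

a₀ = ⌊√2205⌋ = 46.
With m₀=0, d₀=1 and mₖ₊₁ = dₖaₖ − mₖ, dₖ₊₁ = (n − mₖ₊₁²)/dₖ, aₖ₊₁ = ⌊(a₀+mₖ₊₁)/dₖ₊₁⌋:
  k=1: m=46, d=89, a=1
  k=2: m=43, d=4, a=22
  k=3: m=45, d=45, a=2
  k=4: m=45, d=4, a=22
  k=5: m=43, d=89, a=1
  k=6: m=46, d=1, a=92
d=1 and a=2a₀=92 at k=6, so the next step gives (m, d) = (46, 89) again — its k=1 value — and the period has length 6.

[46; 1, 22, 2, 22, 1, 92]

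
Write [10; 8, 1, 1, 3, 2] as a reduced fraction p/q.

Using pₖ = aₖpₖ₋₁ + pₖ₋₂ and qₖ = aₖqₖ₋₁ + qₖ₋₂:
  k=0: a=10, p=10, q=1
  k=1: a=8, p=81, q=8
  k=2: a=1, p=91, q=9
  k=3: a=1, p=172, q=17
  k=4: a=3, p=607, q=60
  k=5: a=2, p=1386, q=137

1386/137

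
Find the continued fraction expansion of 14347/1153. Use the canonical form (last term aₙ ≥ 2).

14347 = 12*1153 + 511
1153 = 2*511 + 131
511 = 3*131 + 118
131 = 1*118 + 13
118 = 9*13 + 1
13 = 13*1 + 0  (stop)
So 14347/1153 = [12; 2, 3, 1, 9, 13].

[12; 2, 3, 1, 9, 13]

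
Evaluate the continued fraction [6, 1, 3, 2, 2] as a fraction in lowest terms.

Using pₖ = aₖpₖ₋₁ + pₖ₋₂ and qₖ = aₖqₖ₋₁ + qₖ₋₂:
  k=0: a=6, p=6, q=1
  k=1: a=1, p=7, q=1
  k=2: a=3, p=27, q=4
  k=3: a=2, p=61, q=9
  k=4: a=2, p=149, q=22

149/22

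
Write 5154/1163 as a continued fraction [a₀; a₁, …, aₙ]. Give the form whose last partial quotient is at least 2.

[4; 2, 3, 6, 2, 1, 3, 2]

5154 = 4*1163 + 502
1163 = 2*502 + 159
502 = 3*159 + 25
159 = 6*25 + 9
25 = 2*9 + 7
9 = 1*7 + 2
7 = 3*2 + 1
2 = 2*1 + 0  (stop)
So 5154/1163 = [4; 2, 3, 6, 2, 1, 3, 2].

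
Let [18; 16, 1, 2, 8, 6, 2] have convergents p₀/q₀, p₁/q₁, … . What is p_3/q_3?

Using pₖ = aₖpₖ₋₁ + pₖ₋₂, qₖ = aₖqₖ₋₁ + qₖ₋₂ (with p₋₁=1, p₋₂=0, q₋₁=0, q₋₂=1):
  k=0: a=18, p=18, q=1
  k=1: a=16, p=289, q=16
  k=2: a=1, p=307, q=17
  k=3: a=2, p=903, q=50

903/50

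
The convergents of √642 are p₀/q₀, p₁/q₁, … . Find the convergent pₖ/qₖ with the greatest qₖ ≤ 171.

1951/77

√642 = [25; 2, 1, 24, 1, 2, 50, …] (period length 6).
Convergents:
  p_0/q_0 = 25/1
  p_1/q_1 = 51/2
  p_2/q_2 = 76/3
  p_3/q_3 = 1875/74
  p_4/q_4 = 1951/77
  p_5/q_5 = 5777/228
q_4 = 77 ≤ 171 < 228 = q_5, so the answer is 1951/77.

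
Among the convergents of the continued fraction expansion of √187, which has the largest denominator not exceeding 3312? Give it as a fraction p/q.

√187 = [13; 1, 2, 13, 2, 1, 26, …] (period length 6).
Convergents:
  p_0/q_0 = 13/1
  p_1/q_1 = 14/1
  p_2/q_2 = 41/3
  p_3/q_3 = 547/40
  p_4/q_4 = 1135/83
  p_5/q_5 = 1682/123
  p_6/q_6 = 44867/3281
  p_7/q_7 = 46549/3404
q_6 = 3281 ≤ 3312 < 3404 = q_7, so the answer is 44867/3281.

44867/3281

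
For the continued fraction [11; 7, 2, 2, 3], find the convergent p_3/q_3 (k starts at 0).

Using pₖ = aₖpₖ₋₁ + pₖ₋₂, qₖ = aₖqₖ₋₁ + qₖ₋₂ (with p₋₁=1, p₋₂=0, q₋₁=0, q₋₂=1):
  k=0: a=11, p=11, q=1
  k=1: a=7, p=78, q=7
  k=2: a=2, p=167, q=15
  k=3: a=2, p=412, q=37

412/37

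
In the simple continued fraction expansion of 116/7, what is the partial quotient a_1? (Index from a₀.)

116 = 16·7 + 4   →  a_0 = 16
7 = 1·4 + 3   →  a_1 = 1

1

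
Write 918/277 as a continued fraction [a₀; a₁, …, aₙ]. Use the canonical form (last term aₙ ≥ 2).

918 = 3×277 + 87
277 = 3×87 + 16
87 = 5×16 + 7
16 = 2×7 + 2
7 = 3×2 + 1
2 = 2×1 + 0  (stop)
So 918/277 = [3; 3, 5, 2, 3, 2].

[3; 3, 5, 2, 3, 2]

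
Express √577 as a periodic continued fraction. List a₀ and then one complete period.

[24; 48]

a₀ = ⌊√577⌋ = 24.
With m₀=0, d₀=1 and mₖ₊₁ = dₖaₖ − mₖ, dₖ₊₁ = (n − mₖ₊₁²)/dₖ, aₖ₊₁ = ⌊(a₀+mₖ₊₁)/dₖ₊₁⌋:
  k=1: m=24, d=1, a=48
d=1 and a=2a₀=48 at k=1, so the next step gives (m, d) = (24, 1) again — its k=1 value — and the period has length 1.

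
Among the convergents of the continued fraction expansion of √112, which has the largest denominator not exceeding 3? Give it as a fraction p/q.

21/2

√112 = [10; 1, 1, 2, 1, 1, 20, …] (period length 6).
Convergents:
  p_0/q_0 = 10/1
  p_1/q_1 = 11/1
  p_2/q_2 = 21/2
  p_3/q_3 = 53/5
q_2 = 2 ≤ 3 < 5 = q_3, so the answer is 21/2.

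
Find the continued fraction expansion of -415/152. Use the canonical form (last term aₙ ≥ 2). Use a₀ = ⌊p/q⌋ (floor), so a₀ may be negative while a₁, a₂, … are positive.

[-3; 3, 1, 2, 2, 2, 2]

-415 = -3·152 + 41
152 = 3·41 + 29
41 = 1·29 + 12
29 = 2·12 + 5
12 = 2·5 + 2
5 = 2·2 + 1
2 = 2·1 + 0  (stop)
So -415/152 = [-3; 3, 1, 2, 2, 2, 2].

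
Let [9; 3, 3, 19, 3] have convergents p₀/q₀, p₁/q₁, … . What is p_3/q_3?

1795/193

Using pₖ = aₖpₖ₋₁ + pₖ₋₂, qₖ = aₖqₖ₋₁ + qₖ₋₂ (with p₋₁=1, p₋₂=0, q₋₁=0, q₋₂=1):
  k=0: a=9, p=9, q=1
  k=1: a=3, p=28, q=3
  k=2: a=3, p=93, q=10
  k=3: a=19, p=1795, q=193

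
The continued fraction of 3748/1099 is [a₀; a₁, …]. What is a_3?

3748 = 3·1099 + 451   →  a_0 = 3
1099 = 2·451 + 197   →  a_1 = 2
451 = 2·197 + 57   →  a_2 = 2
197 = 3·57 + 26   →  a_3 = 3

3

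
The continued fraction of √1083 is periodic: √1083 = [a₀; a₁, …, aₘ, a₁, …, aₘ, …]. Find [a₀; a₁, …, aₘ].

a₀ = ⌊√1083⌋ = 32.
With m₀=0, d₀=1 and mₖ₊₁ = dₖaₖ − mₖ, dₖ₊₁ = (n − mₖ₊₁²)/dₖ, aₖ₊₁ = ⌊(a₀+mₖ₊₁)/dₖ₊₁⌋:
  k=1: m=32, d=59, a=1
  k=2: m=27, d=6, a=9
  k=3: m=27, d=59, a=1
  k=4: m=32, d=1, a=64
d=1 and a=2a₀=64 at k=4, so the next step gives (m, d) = (32, 59) again — its k=1 value — and the period has length 4.

[32; 1, 9, 1, 64]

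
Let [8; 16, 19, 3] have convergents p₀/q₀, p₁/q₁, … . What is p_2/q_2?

2459/305

Using pₖ = aₖpₖ₋₁ + pₖ₋₂, qₖ = aₖqₖ₋₁ + qₖ₋₂ (with p₋₁=1, p₋₂=0, q₋₁=0, q₋₂=1):
  k=0: a=8, p=8, q=1
  k=1: a=16, p=129, q=16
  k=2: a=19, p=2459, q=305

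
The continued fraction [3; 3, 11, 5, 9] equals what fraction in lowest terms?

5288/1591

Fold from the inside: start with 9/1.
  5 + 1/9 = 46/9
  11 + 9/46 = 515/46
  3 + 46/515 = 1591/515
  3 + 515/1591 = 5288/1591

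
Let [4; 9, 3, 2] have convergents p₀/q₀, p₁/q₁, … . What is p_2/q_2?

Using pₖ = aₖpₖ₋₁ + pₖ₋₂, qₖ = aₖqₖ₋₁ + qₖ₋₂ (with p₋₁=1, p₋₂=0, q₋₁=0, q₋₂=1):
  k=0: a=4, p=4, q=1
  k=1: a=9, p=37, q=9
  k=2: a=3, p=115, q=28

115/28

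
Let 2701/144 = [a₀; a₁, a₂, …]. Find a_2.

3

2701 = 18·144 + 109   →  a_0 = 18
144 = 1·109 + 35   →  a_1 = 1
109 = 3·35 + 4   →  a_2 = 3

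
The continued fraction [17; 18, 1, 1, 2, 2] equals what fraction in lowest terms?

Fold from the inside: start with 2/1.
  2 + 1/2 = 5/2
  1 + 2/5 = 7/5
  1 + 5/7 = 12/7
  18 + 7/12 = 223/12
  17 + 12/223 = 3803/223

3803/223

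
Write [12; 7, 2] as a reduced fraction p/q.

182/15

Fold from the inside: start with 2/1.
  7 + 1/2 = 15/2
  12 + 2/15 = 182/15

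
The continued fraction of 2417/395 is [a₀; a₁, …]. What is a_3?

2417 = 6·395 + 47   →  a_0 = 6
395 = 8·47 + 19   →  a_1 = 8
47 = 2·19 + 9   →  a_2 = 2
19 = 2·9 + 1   →  a_3 = 2

2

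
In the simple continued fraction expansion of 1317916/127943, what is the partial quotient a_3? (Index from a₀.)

1317916 = 10·127943 + 38486   →  a_0 = 10
127943 = 3·38486 + 12485   →  a_1 = 3
38486 = 3·12485 + 1031   →  a_2 = 3
12485 = 12·1031 + 113   →  a_3 = 12

12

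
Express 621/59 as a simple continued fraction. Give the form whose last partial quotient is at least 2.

[10; 1, 1, 9, 3]

621 = 10*59 + 31
59 = 1*31 + 28
31 = 1*28 + 3
28 = 9*3 + 1
3 = 3*1 + 0  (stop)
So 621/59 = [10; 1, 1, 9, 3].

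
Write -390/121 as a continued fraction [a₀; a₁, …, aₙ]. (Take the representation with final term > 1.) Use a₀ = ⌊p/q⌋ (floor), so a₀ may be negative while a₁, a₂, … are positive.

-390 = -4*121 + 94
121 = 1*94 + 27
94 = 3*27 + 13
27 = 2*13 + 1
13 = 13*1 + 0  (stop)
So -390/121 = [-4; 1, 3, 2, 13].

[-4; 1, 3, 2, 13]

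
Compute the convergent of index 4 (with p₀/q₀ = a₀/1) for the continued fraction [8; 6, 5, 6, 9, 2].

Using pₖ = aₖpₖ₋₁ + pₖ₋₂, qₖ = aₖqₖ₋₁ + qₖ₋₂ (with p₋₁=1, p₋₂=0, q₋₁=0, q₋₂=1):
  k=0: a=8, p=8, q=1
  k=1: a=6, p=49, q=6
  k=2: a=5, p=253, q=31
  k=3: a=6, p=1567, q=192
  k=4: a=9, p=14356, q=1759

14356/1759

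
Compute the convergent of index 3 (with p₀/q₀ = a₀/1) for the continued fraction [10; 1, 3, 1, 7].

Using pₖ = aₖpₖ₋₁ + pₖ₋₂, qₖ = aₖqₖ₋₁ + qₖ₋₂ (with p₋₁=1, p₋₂=0, q₋₁=0, q₋₂=1):
  k=0: a=10, p=10, q=1
  k=1: a=1, p=11, q=1
  k=2: a=3, p=43, q=4
  k=3: a=1, p=54, q=5

54/5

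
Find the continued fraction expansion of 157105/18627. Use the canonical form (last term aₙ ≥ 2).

157105 = 8·18627 + 8089
18627 = 2·8089 + 2449
8089 = 3·2449 + 742
2449 = 3·742 + 223
742 = 3·223 + 73
223 = 3·73 + 4
73 = 18·4 + 1
4 = 4·1 + 0  (stop)
So 157105/18627 = [8; 2, 3, 3, 3, 3, 18, 4].

[8; 2, 3, 3, 3, 3, 18, 4]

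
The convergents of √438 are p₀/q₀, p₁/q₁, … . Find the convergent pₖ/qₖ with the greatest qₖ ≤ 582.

11992/573

√438 = [20; 1, 12, 1, 40, …] (period length 4).
Convergents:
  p_0/q_0 = 20/1
  p_1/q_1 = 21/1
  p_2/q_2 = 272/13
  p_3/q_3 = 293/14
  p_4/q_4 = 11992/573
  p_5/q_5 = 12285/587
q_4 = 573 ≤ 582 < 587 = q_5, so the answer is 11992/573.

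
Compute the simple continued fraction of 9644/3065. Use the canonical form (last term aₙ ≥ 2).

9644 = 3*3065 + 449
3065 = 6*449 + 371
449 = 1*371 + 78
371 = 4*78 + 59
78 = 1*59 + 19
59 = 3*19 + 2
19 = 9*2 + 1
2 = 2*1 + 0  (stop)
So 9644/3065 = [3; 6, 1, 4, 1, 3, 9, 2].

[3; 6, 1, 4, 1, 3, 9, 2]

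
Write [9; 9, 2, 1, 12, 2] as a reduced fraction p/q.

6721/738

Using pₖ = aₖpₖ₋₁ + pₖ₋₂ and qₖ = aₖqₖ₋₁ + qₖ₋₂:
  k=0: a=9, p=9, q=1
  k=1: a=9, p=82, q=9
  k=2: a=2, p=173, q=19
  k=3: a=1, p=255, q=28
  k=4: a=12, p=3233, q=355
  k=5: a=2, p=6721, q=738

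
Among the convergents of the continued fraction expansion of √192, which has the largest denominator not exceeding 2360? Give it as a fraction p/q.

√192 = [13; 1, 5, 1, 26, …] (period length 4).
Convergents:
  p_0/q_0 = 13/1
  p_1/q_1 = 14/1
  p_2/q_2 = 83/6
  p_3/q_3 = 97/7
  p_4/q_4 = 2605/188
  p_5/q_5 = 2702/195
  p_6/q_6 = 16115/1163
  p_7/q_7 = 18817/1358
  p_8/q_8 = 505357/36471
q_7 = 1358 ≤ 2360 < 36471 = q_8, so the answer is 18817/1358.

18817/1358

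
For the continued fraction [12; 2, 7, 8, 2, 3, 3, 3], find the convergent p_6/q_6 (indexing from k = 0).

Using pₖ = aₖpₖ₋₁ + pₖ₋₂, qₖ = aₖqₖ₋₁ + qₖ₋₂ (with p₋₁=1, p₋₂=0, q₋₁=0, q₋₂=1):
  k=0: a=12, p=12, q=1
  k=1: a=2, p=25, q=2
  k=2: a=7, p=187, q=15
  k=3: a=8, p=1521, q=122
  k=4: a=2, p=3229, q=259
  k=5: a=3, p=11208, q=899
  k=6: a=3, p=36853, q=2956

36853/2956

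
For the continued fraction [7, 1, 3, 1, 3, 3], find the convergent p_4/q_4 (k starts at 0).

Using pₖ = aₖpₖ₋₁ + pₖ₋₂, qₖ = aₖqₖ₋₁ + qₖ₋₂ (with p₋₁=1, p₋₂=0, q₋₁=0, q₋₂=1):
  k=0: a=7, p=7, q=1
  k=1: a=1, p=8, q=1
  k=2: a=3, p=31, q=4
  k=3: a=1, p=39, q=5
  k=4: a=3, p=148, q=19

148/19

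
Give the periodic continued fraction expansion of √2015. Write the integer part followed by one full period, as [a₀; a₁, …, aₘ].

[44; 1, 7, 1, 88]

a₀ = ⌊√2015⌋ = 44.
With m₀=0, d₀=1 and mₖ₊₁ = dₖaₖ − mₖ, dₖ₊₁ = (n − mₖ₊₁²)/dₖ, aₖ₊₁ = ⌊(a₀+mₖ₊₁)/dₖ₊₁⌋:
  k=1: m=44, d=79, a=1
  k=2: m=35, d=10, a=7
  k=3: m=35, d=79, a=1
  k=4: m=44, d=1, a=88
d=1 and a=2a₀=88 at k=4, so the next step gives (m, d) = (44, 79) again — its k=1 value — and the period has length 4.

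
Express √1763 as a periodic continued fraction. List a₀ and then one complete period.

[41; 1, 82]

a₀ = ⌊√1763⌋ = 41.
With m₀=0, d₀=1 and mₖ₊₁ = dₖaₖ − mₖ, dₖ₊₁ = (n − mₖ₊₁²)/dₖ, aₖ₊₁ = ⌊(a₀+mₖ₊₁)/dₖ₊₁⌋:
  k=1: m=41, d=82, a=1
  k=2: m=41, d=1, a=82
d=1 and a=2a₀=82 at k=2, so the next step gives (m, d) = (41, 82) again — its k=1 value — and the period has length 2.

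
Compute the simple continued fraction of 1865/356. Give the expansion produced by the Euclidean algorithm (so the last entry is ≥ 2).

[5; 4, 5, 3, 5]

1865 = 5*356 + 85
356 = 4*85 + 16
85 = 5*16 + 5
16 = 3*5 + 1
5 = 5*1 + 0  (stop)
So 1865/356 = [5; 4, 5, 3, 5].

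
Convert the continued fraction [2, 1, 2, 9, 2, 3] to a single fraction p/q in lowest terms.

549/205

Fold from the inside: start with 3/1.
  2 + 1/3 = 7/3
  9 + 3/7 = 66/7
  2 + 7/66 = 139/66
  1 + 66/139 = 205/139
  2 + 139/205 = 549/205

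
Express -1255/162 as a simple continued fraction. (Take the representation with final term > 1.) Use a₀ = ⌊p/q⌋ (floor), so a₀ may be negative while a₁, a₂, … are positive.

-1255 = -8·162 + 41
162 = 3·41 + 39
41 = 1·39 + 2
39 = 19·2 + 1
2 = 2·1 + 0  (stop)
So -1255/162 = [-8; 3, 1, 19, 2].

[-8; 3, 1, 19, 2]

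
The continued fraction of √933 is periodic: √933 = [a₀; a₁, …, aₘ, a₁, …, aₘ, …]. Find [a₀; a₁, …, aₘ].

a₀ = ⌊√933⌋ = 30.
With m₀=0, d₀=1 and mₖ₊₁ = dₖaₖ − mₖ, dₖ₊₁ = (n − mₖ₊₁²)/dₖ, aₖ₊₁ = ⌊(a₀+mₖ₊₁)/dₖ₊₁⌋:
  k=1: m=30, d=33, a=1
  k=2: m=3, d=28, a=1
  k=3: m=25, d=11, a=5
  k=4: m=30, d=3, a=20
  k=5: m=30, d=11, a=5
  k=6: m=25, d=28, a=1
  k=7: m=3, d=33, a=1
  k=8: m=30, d=1, a=60
d=1 and a=2a₀=60 at k=8, so the next step gives (m, d) = (30, 33) again — its k=1 value — and the period has length 8.

[30; 1, 1, 5, 20, 5, 1, 1, 60]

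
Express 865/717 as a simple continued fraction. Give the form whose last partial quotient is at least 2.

865 = 1·717 + 148
717 = 4·148 + 125
148 = 1·125 + 23
125 = 5·23 + 10
23 = 2·10 + 3
10 = 3·3 + 1
3 = 3·1 + 0  (stop)
So 865/717 = [1; 4, 1, 5, 2, 3, 3].

[1; 4, 1, 5, 2, 3, 3]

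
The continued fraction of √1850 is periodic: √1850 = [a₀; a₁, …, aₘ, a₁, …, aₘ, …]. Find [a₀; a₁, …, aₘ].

[43; 86]

a₀ = ⌊√1850⌋ = 43.
With m₀=0, d₀=1 and mₖ₊₁ = dₖaₖ − mₖ, dₖ₊₁ = (n − mₖ₊₁²)/dₖ, aₖ₊₁ = ⌊(a₀+mₖ₊₁)/dₖ₊₁⌋:
  k=1: m=43, d=1, a=86
d=1 and a=2a₀=86 at k=1, so the next step gives (m, d) = (43, 1) again — its k=1 value — and the period has length 1.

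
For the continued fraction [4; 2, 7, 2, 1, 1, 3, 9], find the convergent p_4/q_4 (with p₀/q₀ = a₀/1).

Using pₖ = aₖpₖ₋₁ + pₖ₋₂, qₖ = aₖqₖ₋₁ + qₖ₋₂ (with p₋₁=1, p₋₂=0, q₋₁=0, q₋₂=1):
  k=0: a=4, p=4, q=1
  k=1: a=2, p=9, q=2
  k=2: a=7, p=67, q=15
  k=3: a=2, p=143, q=32
  k=4: a=1, p=210, q=47

210/47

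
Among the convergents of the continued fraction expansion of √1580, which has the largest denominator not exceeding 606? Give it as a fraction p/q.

12680/319

√1580 = [39; 1, 2, 1, 78, …] (period length 4).
Convergents:
  p_0/q_0 = 39/1
  p_1/q_1 = 40/1
  p_2/q_2 = 119/3
  p_3/q_3 = 159/4
  p_4/q_4 = 12521/315
  p_5/q_5 = 12680/319
  p_6/q_6 = 37881/953
q_5 = 319 ≤ 606 < 953 = q_6, so the answer is 12680/319.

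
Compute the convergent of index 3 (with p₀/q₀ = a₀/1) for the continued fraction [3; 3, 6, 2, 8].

136/41

Using pₖ = aₖpₖ₋₁ + pₖ₋₂, qₖ = aₖqₖ₋₁ + qₖ₋₂ (with p₋₁=1, p₋₂=0, q₋₁=0, q₋₂=1):
  k=0: a=3, p=3, q=1
  k=1: a=3, p=10, q=3
  k=2: a=6, p=63, q=19
  k=3: a=2, p=136, q=41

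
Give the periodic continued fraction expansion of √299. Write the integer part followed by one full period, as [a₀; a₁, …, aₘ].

a₀ = ⌊√299⌋ = 17.
With m₀=0, d₀=1 and mₖ₊₁ = dₖaₖ − mₖ, dₖ₊₁ = (n − mₖ₊₁²)/dₖ, aₖ₊₁ = ⌊(a₀+mₖ₊₁)/dₖ₊₁⌋:
  k=1: m=17, d=10, a=3
  k=2: m=13, d=13, a=2
  k=3: m=13, d=10, a=3
  k=4: m=17, d=1, a=34
d=1 and a=2a₀=34 at k=4, so the next step gives (m, d) = (17, 10) again — its k=1 value — and the period has length 4.

[17; 3, 2, 3, 34]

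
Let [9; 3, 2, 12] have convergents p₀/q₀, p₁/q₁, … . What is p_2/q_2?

65/7

Using pₖ = aₖpₖ₋₁ + pₖ₋₂, qₖ = aₖqₖ₋₁ + qₖ₋₂ (with p₋₁=1, p₋₂=0, q₋₁=0, q₋₂=1):
  k=0: a=9, p=9, q=1
  k=1: a=3, p=28, q=3
  k=2: a=2, p=65, q=7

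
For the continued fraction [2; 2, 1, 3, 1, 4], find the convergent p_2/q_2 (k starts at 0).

7/3

Using pₖ = aₖpₖ₋₁ + pₖ₋₂, qₖ = aₖqₖ₋₁ + qₖ₋₂ (with p₋₁=1, p₋₂=0, q₋₁=0, q₋₂=1):
  k=0: a=2, p=2, q=1
  k=1: a=2, p=5, q=2
  k=2: a=1, p=7, q=3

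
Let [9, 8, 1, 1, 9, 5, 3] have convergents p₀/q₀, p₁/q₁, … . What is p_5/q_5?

7540/827

Using pₖ = aₖpₖ₋₁ + pₖ₋₂, qₖ = aₖqₖ₋₁ + qₖ₋₂ (with p₋₁=1, p₋₂=0, q₋₁=0, q₋₂=1):
  k=0: a=9, p=9, q=1
  k=1: a=8, p=73, q=8
  k=2: a=1, p=82, q=9
  k=3: a=1, p=155, q=17
  k=4: a=9, p=1477, q=162
  k=5: a=5, p=7540, q=827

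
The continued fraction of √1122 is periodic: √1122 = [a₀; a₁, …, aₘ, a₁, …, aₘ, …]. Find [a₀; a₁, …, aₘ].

[33; 2, 66]

a₀ = ⌊√1122⌋ = 33.
With m₀=0, d₀=1 and mₖ₊₁ = dₖaₖ − mₖ, dₖ₊₁ = (n − mₖ₊₁²)/dₖ, aₖ₊₁ = ⌊(a₀+mₖ₊₁)/dₖ₊₁⌋:
  k=1: m=33, d=33, a=2
  k=2: m=33, d=1, a=66
d=1 and a=2a₀=66 at k=2, so the next step gives (m, d) = (33, 33) again — its k=1 value — and the period has length 2.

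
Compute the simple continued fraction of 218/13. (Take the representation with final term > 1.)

218 = 16·13 + 10
13 = 1·10 + 3
10 = 3·3 + 1
3 = 3·1 + 0  (stop)
So 218/13 = [16; 1, 3, 3].

[16; 1, 3, 3]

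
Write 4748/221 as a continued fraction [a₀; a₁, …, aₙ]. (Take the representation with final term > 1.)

4748 = 21*221 + 107
221 = 2*107 + 7
107 = 15*7 + 2
7 = 3*2 + 1
2 = 2*1 + 0  (stop)
So 4748/221 = [21; 2, 15, 3, 2].

[21; 2, 15, 3, 2]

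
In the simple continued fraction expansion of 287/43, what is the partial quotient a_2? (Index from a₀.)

287 = 6·43 + 29   →  a_0 = 6
43 = 1·29 + 14   →  a_1 = 1
29 = 2·14 + 1   →  a_2 = 2

2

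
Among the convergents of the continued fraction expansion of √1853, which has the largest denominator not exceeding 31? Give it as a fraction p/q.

√1853 = [43; 21, 1, 1, 21, 86, …] (period length 5).
Convergents:
  p_0/q_0 = 43/1
  p_1/q_1 = 904/21
  p_2/q_2 = 947/22
  p_3/q_3 = 1851/43
q_2 = 22 ≤ 31 < 43 = q_3, so the answer is 947/22.

947/22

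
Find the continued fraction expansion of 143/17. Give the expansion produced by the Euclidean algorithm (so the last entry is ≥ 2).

[8; 2, 2, 3]

143 = 8·17 + 7
17 = 2·7 + 3
7 = 2·3 + 1
3 = 3·1 + 0  (stop)
So 143/17 = [8; 2, 2, 3].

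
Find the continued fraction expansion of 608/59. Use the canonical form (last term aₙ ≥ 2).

[10; 3, 3, 1, 1, 2]

608 = 10×59 + 18
59 = 3×18 + 5
18 = 3×5 + 3
5 = 1×3 + 2
3 = 1×2 + 1
2 = 2×1 + 0  (stop)
So 608/59 = [10; 3, 3, 1, 1, 2].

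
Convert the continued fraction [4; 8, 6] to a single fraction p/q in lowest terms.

202/49

Fold from the inside: start with 6/1.
  8 + 1/6 = 49/6
  4 + 6/49 = 202/49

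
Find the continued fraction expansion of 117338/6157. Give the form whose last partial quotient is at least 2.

[19; 17, 2, 1, 10, 11]

117338 = 19·6157 + 355
6157 = 17·355 + 122
355 = 2·122 + 111
122 = 1·111 + 11
111 = 10·11 + 1
11 = 11·1 + 0  (stop)
So 117338/6157 = [19; 17, 2, 1, 10, 11].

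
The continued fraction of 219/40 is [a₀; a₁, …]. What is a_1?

2

219 = 5·40 + 19   →  a_0 = 5
40 = 2·19 + 2   →  a_1 = 2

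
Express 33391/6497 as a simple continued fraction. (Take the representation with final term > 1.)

33391 = 5·6497 + 906
6497 = 7·906 + 155
906 = 5·155 + 131
155 = 1·131 + 24
131 = 5·24 + 11
24 = 2·11 + 2
11 = 5·2 + 1
2 = 2·1 + 0  (stop)
So 33391/6497 = [5; 7, 5, 1, 5, 2, 5, 2].

[5; 7, 5, 1, 5, 2, 5, 2]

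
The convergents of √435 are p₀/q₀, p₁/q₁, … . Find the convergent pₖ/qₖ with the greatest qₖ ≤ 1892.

√435 = [20; 1, 5, 1, 40, …] (period length 4).
Convergents:
  p_0/q_0 = 20/1
  p_1/q_1 = 21/1
  p_2/q_2 = 125/6
  p_3/q_3 = 146/7
  p_4/q_4 = 5965/286
  p_5/q_5 = 6111/293
  p_6/q_6 = 36520/1751
  p_7/q_7 = 42631/2044
q_6 = 1751 ≤ 1892 < 2044 = q_7, so the answer is 36520/1751.

36520/1751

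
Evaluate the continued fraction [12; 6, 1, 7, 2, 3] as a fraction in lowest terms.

Using pₖ = aₖpₖ₋₁ + pₖ₋₂ and qₖ = aₖqₖ₋₁ + qₖ₋₂:
  k=0: a=12, p=12, q=1
  k=1: a=6, p=73, q=6
  k=2: a=1, p=85, q=7
  k=3: a=7, p=668, q=55
  k=4: a=2, p=1421, q=117
  k=5: a=3, p=4931, q=406

4931/406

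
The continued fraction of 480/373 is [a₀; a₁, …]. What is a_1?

480 = 1·373 + 107   →  a_0 = 1
373 = 3·107 + 52   →  a_1 = 3

3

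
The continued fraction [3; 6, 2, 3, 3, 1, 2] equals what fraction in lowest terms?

1685/534

Fold from the inside: start with 2/1.
  1 + 1/2 = 3/2
  3 + 2/3 = 11/3
  3 + 3/11 = 36/11
  2 + 11/36 = 83/36
  6 + 36/83 = 534/83
  3 + 83/534 = 1685/534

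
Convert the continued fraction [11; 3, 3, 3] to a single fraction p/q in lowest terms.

373/33

Fold from the inside: start with 3/1.
  3 + 1/3 = 10/3
  3 + 3/10 = 33/10
  11 + 10/33 = 373/33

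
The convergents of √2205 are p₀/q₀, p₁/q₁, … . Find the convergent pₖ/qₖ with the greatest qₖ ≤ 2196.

√2205 = [46; 1, 22, 2, 22, 1, 92, …] (period length 6).
Convergents:
  p_0/q_0 = 46/1
  p_1/q_1 = 47/1
  p_2/q_2 = 1080/23
  p_3/q_3 = 2207/47
  p_4/q_4 = 49634/1057
  p_5/q_5 = 51841/1104
  p_6/q_6 = 4819006/102625
q_5 = 1104 ≤ 2196 < 102625 = q_6, so the answer is 51841/1104.

51841/1104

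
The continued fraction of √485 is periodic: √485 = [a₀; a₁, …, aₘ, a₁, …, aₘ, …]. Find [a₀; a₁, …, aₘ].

a₀ = ⌊√485⌋ = 22.
With m₀=0, d₀=1 and mₖ₊₁ = dₖaₖ − mₖ, dₖ₊₁ = (n − mₖ₊₁²)/dₖ, aₖ₊₁ = ⌊(a₀+mₖ₊₁)/dₖ₊₁⌋:
  k=1: m=22, d=1, a=44
d=1 and a=2a₀=44 at k=1, so the next step gives (m, d) = (22, 1) again — its k=1 value — and the period has length 1.

[22; 44]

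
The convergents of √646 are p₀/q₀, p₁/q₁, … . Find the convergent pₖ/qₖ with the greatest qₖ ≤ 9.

√646 = [25; 2, 2, 2, 50, …] (period length 4).
Convergents:
  p_0/q_0 = 25/1
  p_1/q_1 = 51/2
  p_2/q_2 = 127/5
  p_3/q_3 = 305/12
q_2 = 5 ≤ 9 < 12 = q_3, so the answer is 127/5.

127/5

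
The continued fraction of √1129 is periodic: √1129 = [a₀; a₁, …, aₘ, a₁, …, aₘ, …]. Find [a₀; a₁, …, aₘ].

a₀ = ⌊√1129⌋ = 33.
With m₀=0, d₀=1 and mₖ₊₁ = dₖaₖ − mₖ, dₖ₊₁ = (n − mₖ₊₁²)/dₖ, aₖ₊₁ = ⌊(a₀+mₖ₊₁)/dₖ₊₁⌋:
  k=1: m=33, d=40, a=1
  k=2: m=7, d=27, a=1
  k=3: m=20, d=27, a=1
  k=4: m=7, d=40, a=1
  k=5: m=33, d=1, a=66
d=1 and a=2a₀=66 at k=5, so the next step gives (m, d) = (33, 40) again — its k=1 value — and the period has length 5.

[33; 1, 1, 1, 1, 66]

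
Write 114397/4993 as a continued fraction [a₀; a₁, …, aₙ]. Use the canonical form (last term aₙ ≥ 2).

114397 = 22×4993 + 4551
4993 = 1×4551 + 442
4551 = 10×442 + 131
442 = 3×131 + 49
131 = 2×49 + 33
49 = 1×33 + 16
33 = 2×16 + 1
16 = 16×1 + 0  (stop)
So 114397/4993 = [22; 1, 10, 3, 2, 1, 2, 16].

[22; 1, 10, 3, 2, 1, 2, 16]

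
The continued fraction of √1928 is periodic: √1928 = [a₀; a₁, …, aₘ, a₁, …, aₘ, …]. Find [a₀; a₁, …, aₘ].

a₀ = ⌊√1928⌋ = 43.
With m₀=0, d₀=1 and mₖ₊₁ = dₖaₖ − mₖ, dₖ₊₁ = (n − mₖ₊₁²)/dₖ, aₖ₊₁ = ⌊(a₀+mₖ₊₁)/dₖ₊₁⌋:
  k=1: m=43, d=79, a=1
  k=2: m=36, d=8, a=9
  k=3: m=36, d=79, a=1
  k=4: m=43, d=1, a=86
d=1 and a=2a₀=86 at k=4, so the next step gives (m, d) = (43, 79) again — its k=1 value — and the period has length 4.

[43; 1, 9, 1, 86]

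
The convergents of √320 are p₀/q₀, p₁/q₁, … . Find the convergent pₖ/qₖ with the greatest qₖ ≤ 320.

√320 = [17; 1, 7, 1, 34, …] (period length 4).
Convergents:
  p_0/q_0 = 17/1
  p_1/q_1 = 18/1
  p_2/q_2 = 143/8
  p_3/q_3 = 161/9
  p_4/q_4 = 5617/314
  p_5/q_5 = 5778/323
q_4 = 314 ≤ 320 < 323 = q_5, so the answer is 5617/314.

5617/314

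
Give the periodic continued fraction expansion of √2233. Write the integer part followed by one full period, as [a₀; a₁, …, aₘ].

[47; 3, 1, 12, 1, 3, 94]

a₀ = ⌊√2233⌋ = 47.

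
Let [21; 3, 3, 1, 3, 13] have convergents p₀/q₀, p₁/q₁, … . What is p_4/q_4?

Using pₖ = aₖpₖ₋₁ + pₖ₋₂, qₖ = aₖqₖ₋₁ + qₖ₋₂ (with p₋₁=1, p₋₂=0, q₋₁=0, q₋₂=1):
  k=0: a=21, p=21, q=1
  k=1: a=3, p=64, q=3
  k=2: a=3, p=213, q=10
  k=3: a=1, p=277, q=13
  k=4: a=3, p=1044, q=49

1044/49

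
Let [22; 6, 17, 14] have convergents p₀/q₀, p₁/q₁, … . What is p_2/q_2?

Using pₖ = aₖpₖ₋₁ + pₖ₋₂, qₖ = aₖqₖ₋₁ + qₖ₋₂ (with p₋₁=1, p₋₂=0, q₋₁=0, q₋₂=1):
  k=0: a=22, p=22, q=1
  k=1: a=6, p=133, q=6
  k=2: a=17, p=2283, q=103

2283/103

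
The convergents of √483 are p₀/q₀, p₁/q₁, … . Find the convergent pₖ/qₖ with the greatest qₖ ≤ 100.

√483 = [21; 1, 42, …] (period length 2).
Convergents:
  p_0/q_0 = 21/1
  p_1/q_1 = 22/1
  p_2/q_2 = 945/43
  p_3/q_3 = 967/44
  p_4/q_4 = 41559/1891
q_3 = 44 ≤ 100 < 1891 = q_4, so the answer is 967/44.

967/44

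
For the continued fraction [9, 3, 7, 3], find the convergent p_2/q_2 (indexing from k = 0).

Using pₖ = aₖpₖ₋₁ + pₖ₋₂, qₖ = aₖqₖ₋₁ + qₖ₋₂ (with p₋₁=1, p₋₂=0, q₋₁=0, q₋₂=1):
  k=0: a=9, p=9, q=1
  k=1: a=3, p=28, q=3
  k=2: a=7, p=205, q=22

205/22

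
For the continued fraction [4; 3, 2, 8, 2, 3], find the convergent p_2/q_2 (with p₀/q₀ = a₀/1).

30/7

Using pₖ = aₖpₖ₋₁ + pₖ₋₂, qₖ = aₖqₖ₋₁ + qₖ₋₂ (with p₋₁=1, p₋₂=0, q₋₁=0, q₋₂=1):
  k=0: a=4, p=4, q=1
  k=1: a=3, p=13, q=3
  k=2: a=2, p=30, q=7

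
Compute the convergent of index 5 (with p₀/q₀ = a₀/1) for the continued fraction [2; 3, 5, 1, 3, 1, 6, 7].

213/92

Using pₖ = aₖpₖ₋₁ + pₖ₋₂, qₖ = aₖqₖ₋₁ + qₖ₋₂ (with p₋₁=1, p₋₂=0, q₋₁=0, q₋₂=1):
  k=0: a=2, p=2, q=1
  k=1: a=3, p=7, q=3
  k=2: a=5, p=37, q=16
  k=3: a=1, p=44, q=19
  k=4: a=3, p=169, q=73
  k=5: a=1, p=213, q=92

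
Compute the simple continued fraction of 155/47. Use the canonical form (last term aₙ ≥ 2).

155 = 3*47 + 14
47 = 3*14 + 5
14 = 2*5 + 4
5 = 1*4 + 1
4 = 4*1 + 0  (stop)
So 155/47 = [3; 3, 2, 1, 4].

[3; 3, 2, 1, 4]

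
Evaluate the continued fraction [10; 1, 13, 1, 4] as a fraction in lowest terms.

Using pₖ = aₖpₖ₋₁ + pₖ₋₂ and qₖ = aₖqₖ₋₁ + qₖ₋₂:
  k=0: a=10, p=10, q=1
  k=1: a=1, p=11, q=1
  k=2: a=13, p=153, q=14
  k=3: a=1, p=164, q=15
  k=4: a=4, p=809, q=74

809/74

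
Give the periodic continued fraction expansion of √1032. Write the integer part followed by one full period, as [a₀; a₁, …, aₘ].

[32; 8, 64]

a₀ = ⌊√1032⌋ = 32.
With m₀=0, d₀=1 and mₖ₊₁ = dₖaₖ − mₖ, dₖ₊₁ = (n − mₖ₊₁²)/dₖ, aₖ₊₁ = ⌊(a₀+mₖ₊₁)/dₖ₊₁⌋:
  k=1: m=32, d=8, a=8
  k=2: m=32, d=1, a=64
d=1 and a=2a₀=64 at k=2, so the next step gives (m, d) = (32, 8) again — its k=1 value — and the period has length 2.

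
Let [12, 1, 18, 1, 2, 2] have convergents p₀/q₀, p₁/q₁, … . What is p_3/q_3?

259/20

Using pₖ = aₖpₖ₋₁ + pₖ₋₂, qₖ = aₖqₖ₋₁ + qₖ₋₂ (with p₋₁=1, p₋₂=0, q₋₁=0, q₋₂=1):
  k=0: a=12, p=12, q=1
  k=1: a=1, p=13, q=1
  k=2: a=18, p=246, q=19
  k=3: a=1, p=259, q=20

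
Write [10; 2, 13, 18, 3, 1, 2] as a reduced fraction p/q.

57114/5449

Using pₖ = aₖpₖ₋₁ + pₖ₋₂ and qₖ = aₖqₖ₋₁ + qₖ₋₂:
  k=0: a=10, p=10, q=1
  k=1: a=2, p=21, q=2
  k=2: a=13, p=283, q=27
  k=3: a=18, p=5115, q=488
  k=4: a=3, p=15628, q=1491
  k=5: a=1, p=20743, q=1979
  k=6: a=2, p=57114, q=5449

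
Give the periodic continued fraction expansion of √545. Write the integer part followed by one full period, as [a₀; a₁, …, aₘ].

a₀ = ⌊√545⌋ = 23.

[23; 2, 1, 8, 1, 2, 46]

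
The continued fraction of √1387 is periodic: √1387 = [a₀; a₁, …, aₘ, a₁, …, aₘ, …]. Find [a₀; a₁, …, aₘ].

[37; 4, 8, 37, 8, 4, 74]

a₀ = ⌊√1387⌋ = 37.
With m₀=0, d₀=1 and mₖ₊₁ = dₖaₖ − mₖ, dₖ₊₁ = (n − mₖ₊₁²)/dₖ, aₖ₊₁ = ⌊(a₀+mₖ₊₁)/dₖ₊₁⌋:
  k=1: m=37, d=18, a=4
  k=2: m=35, d=9, a=8
  k=3: m=37, d=2, a=37
  k=4: m=37, d=9, a=8
  k=5: m=35, d=18, a=4
  k=6: m=37, d=1, a=74
d=1 and a=2a₀=74 at k=6, so the next step gives (m, d) = (37, 18) again — its k=1 value — and the period has length 6.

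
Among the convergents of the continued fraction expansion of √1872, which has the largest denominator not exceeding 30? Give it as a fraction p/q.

649/15

√1872 = [43; 3, 1, 3, 86, …] (period length 4).
Convergents:
  p_0/q_0 = 43/1
  p_1/q_1 = 130/3
  p_2/q_2 = 173/4
  p_3/q_3 = 649/15
  p_4/q_4 = 55987/1294
q_3 = 15 ≤ 30 < 1294 = q_4, so the answer is 649/15.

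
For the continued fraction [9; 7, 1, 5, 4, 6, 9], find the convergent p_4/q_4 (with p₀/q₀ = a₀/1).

1789/196

Using pₖ = aₖpₖ₋₁ + pₖ₋₂, qₖ = aₖqₖ₋₁ + qₖ₋₂ (with p₋₁=1, p₋₂=0, q₋₁=0, q₋₂=1):
  k=0: a=9, p=9, q=1
  k=1: a=7, p=64, q=7
  k=2: a=1, p=73, q=8
  k=3: a=5, p=429, q=47
  k=4: a=4, p=1789, q=196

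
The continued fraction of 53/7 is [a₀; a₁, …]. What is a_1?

53 = 7·7 + 4   →  a_0 = 7
7 = 1·4 + 3   →  a_1 = 1

1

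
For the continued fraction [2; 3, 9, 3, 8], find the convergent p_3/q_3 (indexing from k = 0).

202/87

Using pₖ = aₖpₖ₋₁ + pₖ₋₂, qₖ = aₖqₖ₋₁ + qₖ₋₂ (with p₋₁=1, p₋₂=0, q₋₁=0, q₋₂=1):
  k=0: a=2, p=2, q=1
  k=1: a=3, p=7, q=3
  k=2: a=9, p=65, q=28
  k=3: a=3, p=202, q=87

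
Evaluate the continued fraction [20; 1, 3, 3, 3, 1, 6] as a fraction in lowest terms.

Fold from the inside: start with 6/1.
  1 + 1/6 = 7/6
  3 + 6/7 = 27/7
  3 + 7/27 = 88/27
  3 + 27/88 = 291/88
  1 + 88/291 = 379/291
  20 + 291/379 = 7871/379

7871/379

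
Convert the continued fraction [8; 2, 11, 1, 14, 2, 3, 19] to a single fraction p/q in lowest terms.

439301/51805

Fold from the inside: start with 19/1.
  3 + 1/19 = 58/19
  2 + 19/58 = 135/58
  14 + 58/135 = 1948/135
  1 + 135/1948 = 2083/1948
  11 + 1948/2083 = 24861/2083
  2 + 2083/24861 = 51805/24861
  8 + 24861/51805 = 439301/51805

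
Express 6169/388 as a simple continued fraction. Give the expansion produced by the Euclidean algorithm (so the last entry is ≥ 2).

6169 = 15×388 + 349
388 = 1×349 + 39
349 = 8×39 + 37
39 = 1×37 + 2
37 = 18×2 + 1
2 = 2×1 + 0  (stop)
So 6169/388 = [15; 1, 8, 1, 18, 2].

[15; 1, 8, 1, 18, 2]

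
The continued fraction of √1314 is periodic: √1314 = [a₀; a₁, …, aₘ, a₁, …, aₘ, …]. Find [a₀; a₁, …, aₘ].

a₀ = ⌊√1314⌋ = 36.

[36; 4, 72]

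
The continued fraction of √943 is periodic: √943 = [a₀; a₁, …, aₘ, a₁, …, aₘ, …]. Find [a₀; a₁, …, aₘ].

a₀ = ⌊√943⌋ = 30.
With m₀=0, d₀=1 and mₖ₊₁ = dₖaₖ − mₖ, dₖ₊₁ = (n − mₖ₊₁²)/dₖ, aₖ₊₁ = ⌊(a₀+mₖ₊₁)/dₖ₊₁⌋:
  k=1: m=30, d=43, a=1
  k=2: m=13, d=18, a=2
  k=3: m=23, d=23, a=2
  k=4: m=23, d=18, a=2
  k=5: m=13, d=43, a=1
  k=6: m=30, d=1, a=60
d=1 and a=2a₀=60 at k=6, so the next step gives (m, d) = (30, 43) again — its k=1 value — and the period has length 6.

[30; 1, 2, 2, 2, 1, 60]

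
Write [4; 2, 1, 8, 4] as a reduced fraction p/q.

465/107

Using pₖ = aₖpₖ₋₁ + pₖ₋₂ and qₖ = aₖqₖ₋₁ + qₖ₋₂:
  k=0: a=4, p=4, q=1
  k=1: a=2, p=9, q=2
  k=2: a=1, p=13, q=3
  k=3: a=8, p=113, q=26
  k=4: a=4, p=465, q=107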